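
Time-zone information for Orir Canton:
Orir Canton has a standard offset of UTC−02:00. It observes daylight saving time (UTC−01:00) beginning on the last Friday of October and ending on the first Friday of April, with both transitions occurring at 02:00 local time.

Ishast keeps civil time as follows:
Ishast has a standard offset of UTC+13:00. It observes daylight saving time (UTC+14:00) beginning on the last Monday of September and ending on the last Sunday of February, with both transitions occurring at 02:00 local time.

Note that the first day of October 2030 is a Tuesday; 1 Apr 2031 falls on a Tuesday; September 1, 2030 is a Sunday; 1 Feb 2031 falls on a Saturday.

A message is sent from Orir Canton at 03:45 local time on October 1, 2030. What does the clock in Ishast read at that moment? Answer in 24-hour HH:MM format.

1 October 2030 is a Tuesday, so Fridays fall on 4, 11, 18, 25; the last is October 25.
1 April 2031 is a Tuesday, so the first Friday is April 4.
October 1, 2030 does not fall between 25 October 2030 and 4 April 2031, so daylight saving is not in effect and Orir Canton is at UTC−02:00.
03:45 Orir Canton + 2h = 05:45 UTC.
1 September 2030 is a Sunday, so Mondays fall on 2, 9, 16, 23, 30; the last is September 30.
1 February 2031 is a Saturday, so Sundays fall on 2, 9, 16, 23; the last is February 23.
At the standard offset (UTC+13:00), 05:45 UTC + 13h = 18:45 Ishast standard time.
Daylight saving runs 30 September 2030 – 23 February 2031; the standard-time date in Ishast, October 1, 2030, is inside that window, so Ishast is at UTC+14:00.
05:45 UTC + 14h = 19:45 Ishast.

19:45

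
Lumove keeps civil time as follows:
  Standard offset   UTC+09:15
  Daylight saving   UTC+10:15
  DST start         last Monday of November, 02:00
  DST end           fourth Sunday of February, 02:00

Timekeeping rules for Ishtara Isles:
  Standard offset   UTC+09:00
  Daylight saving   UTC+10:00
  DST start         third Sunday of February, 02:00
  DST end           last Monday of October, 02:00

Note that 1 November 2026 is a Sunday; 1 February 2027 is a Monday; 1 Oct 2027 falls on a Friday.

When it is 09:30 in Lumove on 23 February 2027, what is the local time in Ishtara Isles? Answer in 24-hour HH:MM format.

1 November 2026 is a Sunday, so Mondays fall on 2, 9, 16, 23, 30; the last is November 30.
1 February 2027 is a Monday, so the first Sunday is February 7 and the fourth is February 28.
Daylight saving runs 30 November 2026 – 28 February 2027; 23 February 2027 is inside that window, so Lumove is at UTC+10:15.
09:30 Lumove − 10h15m = 23:15 UTC (rolling into the previous day, 22 February 2027).
1 February 2027 is a Monday, so the first Sunday is February 7 and the third is February 21.
1 October 2027 is a Friday, so Mondays fall on 4, 11, 18, 25; the last is October 25.
At the standard offset (UTC+09:00), 23:15 UTC + 9h = 08:15 Ishtara Isles standard time (rolling into the next day, 23 February 2027).
The standard-time date in Ishtara Isles, 23 February 2027, lies within the daylight-saving period (21 February – 25 October), so Ishtara Isles is on daylight time, UTC+10:00.
23:15 UTC + 10h = 09:15 Ishtara Isles (rolling into the next day, 23 February 2027).

09:15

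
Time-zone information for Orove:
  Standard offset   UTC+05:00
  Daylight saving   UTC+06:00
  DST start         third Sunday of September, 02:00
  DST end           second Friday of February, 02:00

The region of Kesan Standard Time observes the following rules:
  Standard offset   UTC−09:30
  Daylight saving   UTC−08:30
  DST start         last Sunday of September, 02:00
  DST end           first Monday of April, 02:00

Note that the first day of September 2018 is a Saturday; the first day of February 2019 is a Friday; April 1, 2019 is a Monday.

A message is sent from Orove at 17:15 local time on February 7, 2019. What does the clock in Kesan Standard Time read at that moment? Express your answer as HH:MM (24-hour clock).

02:45

1 September 2018 is a Saturday, so the first Sunday is September 2 and the third is September 16.
1 February 2019 is a Friday, so the first Friday is February 1 and the second is February 8.
February 7, 2019 lies within the daylight-saving period (16 September 2018 – 8 February 2019), so Orove is on daylight time, UTC+06:00.
17:15 Orove − 6h = 11:15 UTC.
1 September 2018 is a Saturday, so Sundays fall on 2, 9, 16, 23, 30; the last is September 30.
1 April 2019 is a Monday, so the first Monday is April 1.
At the standard offset (UTC−09:30), 11:15 UTC − 9h30m = 01:45 Kesan Standard Time standard time.
The standard-time date in Kesan Standard Time, February 7, 2019, lies within the daylight-saving period (30 September 2018 – 1 April 2019), so Kesan Standard Time is on daylight time, UTC−08:30.
11:15 UTC − 8h30m = 02:45 Kesan Standard Time.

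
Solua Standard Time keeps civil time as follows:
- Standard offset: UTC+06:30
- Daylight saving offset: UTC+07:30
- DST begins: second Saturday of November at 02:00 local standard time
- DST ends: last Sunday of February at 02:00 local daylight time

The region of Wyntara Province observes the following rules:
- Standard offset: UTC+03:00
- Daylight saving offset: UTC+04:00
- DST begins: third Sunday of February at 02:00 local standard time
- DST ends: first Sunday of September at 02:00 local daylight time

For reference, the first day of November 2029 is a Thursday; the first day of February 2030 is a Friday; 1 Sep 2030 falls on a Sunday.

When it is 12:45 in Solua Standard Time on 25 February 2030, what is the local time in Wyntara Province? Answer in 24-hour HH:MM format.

10:15

1 November 2029 is a Thursday, so the first Saturday is November 3 and the second is November 10.
1 February 2030 is a Friday, so Sundays fall on 3, 10, 17, 24; the last is February 24.
25 February 2030 is outside the daylight-saving period (10 November 2029 – 24 February 2030), so Solua Standard Time is on standard time, UTC+06:30.
12:45 Solua Standard Time − 6h30m = 06:15 UTC.
1 February 2030 is a Friday, so the first Sunday is February 3 and the third is February 17.
1 September 2030 is a Sunday, so the first Sunday is September 1.
At the standard offset (UTC+03:00), 06:15 UTC + 3h = 09:15 Wyntara Province standard time.
Daylight saving runs 17 February – 1 September; the standard-time date in Wyntara Province, 25 February 2030, is inside that window, so Wyntara Province is at UTC+04:00.
06:15 UTC + 4h = 10:15 Wyntara Province.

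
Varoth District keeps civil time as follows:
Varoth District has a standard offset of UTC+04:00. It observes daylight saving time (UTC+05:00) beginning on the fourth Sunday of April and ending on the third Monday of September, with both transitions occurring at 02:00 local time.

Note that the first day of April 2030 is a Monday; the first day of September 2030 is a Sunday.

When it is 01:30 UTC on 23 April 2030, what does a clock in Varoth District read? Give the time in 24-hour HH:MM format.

05:30

1 April 2030 is a Monday, so the first Sunday is April 7 and the fourth is April 28.
1 September 2030 is a Sunday, so the first Monday is September 2 and the third is September 16.
At the standard offset (UTC+04:00), 01:30 UTC + 4h = 05:30 Varoth District standard time.
The standard-time date in Varoth District, 23 April 2030, is outside the daylight-saving period (28 April – 16 September), so Varoth District is on standard time, UTC+04:00.
01:30 UTC + 4h = 05:30 local.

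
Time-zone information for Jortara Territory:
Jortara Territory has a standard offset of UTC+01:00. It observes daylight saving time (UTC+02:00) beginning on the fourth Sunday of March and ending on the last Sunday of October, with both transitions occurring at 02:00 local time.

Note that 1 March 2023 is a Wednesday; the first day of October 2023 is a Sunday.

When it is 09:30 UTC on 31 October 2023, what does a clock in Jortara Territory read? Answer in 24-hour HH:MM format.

1 March 2023 is a Wednesday, so the first Sunday is March 5 and the fourth is March 26.
1 October 2023 is a Sunday, so Sundays fall on 1, 8, 15, 22, 29; the last is October 29.
At the standard offset (UTC+01:00), 09:30 UTC + 1h = 10:30 Jortara Territory standard time.
The standard-time date in Jortara Territory, 31 October 2023, does not fall between 26 March and 29 October, so daylight saving is not in effect and Jortara Territory is at UTC+01:00.
09:30 UTC + 1h = 10:30 local.

10:30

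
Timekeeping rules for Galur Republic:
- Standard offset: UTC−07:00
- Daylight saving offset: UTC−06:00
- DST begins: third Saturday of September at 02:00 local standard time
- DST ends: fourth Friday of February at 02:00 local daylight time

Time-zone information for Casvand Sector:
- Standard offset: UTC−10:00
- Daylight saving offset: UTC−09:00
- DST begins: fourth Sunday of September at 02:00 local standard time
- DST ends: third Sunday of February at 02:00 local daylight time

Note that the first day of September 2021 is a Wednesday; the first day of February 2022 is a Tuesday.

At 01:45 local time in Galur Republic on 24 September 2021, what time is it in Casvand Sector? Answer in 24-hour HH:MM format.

1 September 2021 is a Wednesday, so the first Saturday is September 4 and the third is September 18.
1 February 2022 is a Tuesday, so the first Friday is February 4 and the fourth is February 25.
Daylight saving runs 18 September 2021 – 25 February 2022; 24 September 2021 is inside that window, so Galur Republic is at UTC−06:00.
01:45 Galur Republic + 6h = 07:45 UTC.
1 September 2021 is a Wednesday, so the first Sunday is September 5 and the fourth is September 26.
1 February 2022 is a Tuesday, so the first Sunday is February 6 and the third is February 20.
At the standard offset (UTC−10:00), 07:45 UTC − 10h = 21:45 Casvand Sector standard time (rolling into the previous day, 23 September 2021).
Daylight saving runs 26 September 2021 – 20 February 2022; the standard-time date in Casvand Sector, 23 September 2021, is outside that window, so Casvand Sector is on standard time at UTC−10:00.
07:45 UTC − 10h = 21:45 Casvand Sector (rolling into the previous day, 23 September 2021).

21:45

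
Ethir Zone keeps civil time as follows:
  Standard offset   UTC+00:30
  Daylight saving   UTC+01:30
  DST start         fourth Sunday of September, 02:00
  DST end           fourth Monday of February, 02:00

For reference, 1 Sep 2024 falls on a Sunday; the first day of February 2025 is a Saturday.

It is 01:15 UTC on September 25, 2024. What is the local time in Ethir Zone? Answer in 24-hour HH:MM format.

1 September 2024 is a Sunday, so the first Sunday is September 1 and the fourth is September 22.
1 February 2025 is a Saturday, so the first Monday is February 3 and the fourth is February 24.
At the standard offset (UTC+00:30), 01:15 UTC + 0h30m = 01:45 Ethir Zone standard time.
Daylight saving runs 22 September 2024 – 24 February 2025; the standard-time date in Ethir Zone, September 25, 2024, is inside that window, so Ethir Zone is at UTC+01:30.
01:15 UTC + 1h30m = 02:45 local.

02:45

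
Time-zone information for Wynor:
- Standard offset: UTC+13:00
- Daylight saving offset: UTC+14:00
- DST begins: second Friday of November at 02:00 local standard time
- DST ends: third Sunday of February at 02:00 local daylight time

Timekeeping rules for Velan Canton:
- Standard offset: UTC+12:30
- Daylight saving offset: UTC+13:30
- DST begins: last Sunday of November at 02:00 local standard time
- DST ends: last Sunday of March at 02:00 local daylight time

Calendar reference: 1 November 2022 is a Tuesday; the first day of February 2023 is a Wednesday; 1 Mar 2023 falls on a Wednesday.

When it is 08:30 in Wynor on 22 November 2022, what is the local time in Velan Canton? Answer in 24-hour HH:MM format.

07:00

1 November 2022 is a Tuesday, so the first Friday is November 4 and the second is November 11.
1 February 2023 is a Wednesday, so the first Sunday is February 5 and the third is February 19.
Daylight saving runs 11 November 2022 – 19 February 2023; 22 November 2022 is inside that window, so Wynor is at UTC+14:00.
08:30 Wynor − 14h = 18:30 UTC (rolling into the previous day, 21 November 2022).
1 November 2022 is a Tuesday, so Sundays fall on 6, 13, 20, 27; the last is November 27.
1 March 2023 is a Wednesday, so Sundays fall on 5, 12, 19, 26; the last is March 26.
At the standard offset (UTC+12:30), 18:30 UTC + 12h30m = 07:00 Velan Canton standard time (rolling into the next day, 22 November 2022).
Daylight saving runs 27 November 2022 – 26 March 2023; the standard-time date in Velan Canton, 22 November 2022, is outside that window, so Velan Canton is on standard time at UTC+12:30.
18:30 UTC + 12h30m = 07:00 Velan Canton (rolling into the next day, 22 November 2022).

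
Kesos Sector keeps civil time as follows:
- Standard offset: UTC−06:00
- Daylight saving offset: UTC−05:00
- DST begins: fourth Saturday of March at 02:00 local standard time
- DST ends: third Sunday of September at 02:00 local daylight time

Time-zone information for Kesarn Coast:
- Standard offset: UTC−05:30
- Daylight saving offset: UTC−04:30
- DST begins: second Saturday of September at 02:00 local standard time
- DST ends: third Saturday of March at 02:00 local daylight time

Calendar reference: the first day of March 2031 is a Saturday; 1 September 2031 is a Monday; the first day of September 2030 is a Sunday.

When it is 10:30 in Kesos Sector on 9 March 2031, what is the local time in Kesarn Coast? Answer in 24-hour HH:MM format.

12:00

1 March 2031 is a Saturday, so the first Saturday is March 1 and the fourth is March 22.
1 September 2031 is a Monday, so the first Sunday is September 7 and the third is September 21.
9 March 2031 does not fall between 22 March and 21 September, so daylight saving is not in effect and Kesos Sector is at UTC−06:00.
10:30 Kesos Sector + 6h = 16:30 UTC.
1 September 2030 is a Sunday, so the first Saturday is September 7 and the second is September 14.
1 March 2031 is a Saturday, so the first Saturday is March 1 and the third is March 15.
At the standard offset (UTC−05:30), 16:30 UTC − 5h30m = 11:00 Kesarn Coast standard time.
The standard-time date in Kesarn Coast, 9 March 2031, lies within the daylight-saving period (14 September 2030 – 15 March 2031), so Kesarn Coast is on daylight time, UTC−04:30.
16:30 UTC − 4h30m = 12:00 Kesarn Coast.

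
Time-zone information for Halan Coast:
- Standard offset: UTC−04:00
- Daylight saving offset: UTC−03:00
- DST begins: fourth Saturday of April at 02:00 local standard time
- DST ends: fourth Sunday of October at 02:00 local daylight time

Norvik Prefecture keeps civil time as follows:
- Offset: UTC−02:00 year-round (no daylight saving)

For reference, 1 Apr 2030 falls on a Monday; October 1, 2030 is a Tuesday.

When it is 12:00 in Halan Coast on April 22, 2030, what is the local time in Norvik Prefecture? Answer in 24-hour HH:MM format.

14:00

1 April 2030 is a Monday, so the first Saturday is April 6 and the fourth is April 27.
1 October 2030 is a Tuesday, so the first Sunday is October 6 and the fourth is October 27.
Daylight saving runs 27 April – 27 October; April 22, 2030 is outside that window, so Halan Coast is on standard time at UTC−04:00.
12:00 Halan Coast + 4h = 16:00 UTC.
Norvik Prefecture has no daylight saving, so its offset is UTC−02:00 year-round.
16:00 UTC − 2h = 14:00 Norvik Prefecture.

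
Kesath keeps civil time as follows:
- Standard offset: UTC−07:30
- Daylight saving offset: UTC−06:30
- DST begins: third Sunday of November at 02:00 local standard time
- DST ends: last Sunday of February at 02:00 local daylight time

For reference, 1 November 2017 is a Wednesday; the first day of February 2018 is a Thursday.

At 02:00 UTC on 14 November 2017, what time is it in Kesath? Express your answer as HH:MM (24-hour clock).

18:30

1 November 2017 is a Wednesday, so the first Sunday is November 5 and the third is November 19.
1 February 2018 is a Thursday, so Sundays fall on 4, 11, 18, 25; the last is February 25.
At the standard offset (UTC−07:30), 02:00 UTC − 7h30m = 18:30 Kesath standard time (rolling into the previous day, 13 November 2017).
The standard-time date in Kesath, 13 November 2017, does not fall between 19 November 2017 and 25 February 2018, so daylight saving is not in effect and Kesath is at UTC−07:30.
02:00 UTC − 7h30m = 18:30 local (rolling into the previous day, 13 November 2017).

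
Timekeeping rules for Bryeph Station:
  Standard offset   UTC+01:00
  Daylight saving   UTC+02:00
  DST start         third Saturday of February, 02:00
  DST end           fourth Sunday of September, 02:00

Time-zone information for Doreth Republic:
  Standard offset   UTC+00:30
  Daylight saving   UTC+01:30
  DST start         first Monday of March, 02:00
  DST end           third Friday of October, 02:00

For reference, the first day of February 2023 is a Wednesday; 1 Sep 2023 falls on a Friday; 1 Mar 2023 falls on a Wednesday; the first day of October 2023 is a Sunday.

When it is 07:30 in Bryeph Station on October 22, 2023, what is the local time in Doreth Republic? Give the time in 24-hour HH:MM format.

1 February 2023 is a Wednesday, so the first Saturday is February 4 and the third is February 18.
1 September 2023 is a Friday, so the first Sunday is September 3 and the fourth is September 24.
October 22, 2023 does not fall between 18 February and 24 September, so daylight saving is not in effect and Bryeph Station is at UTC+01:00.
07:30 Bryeph Station − 1h = 06:30 UTC.
1 March 2023 is a Wednesday, so the first Monday is March 6.
1 October 2023 is a Sunday, so the first Friday is October 6 and the third is October 20.
At the standard offset (UTC+00:30), 06:30 UTC + 0h30m = 07:00 Doreth Republic standard time.
The standard-time date in Doreth Republic, October 22, 2023, is outside the daylight-saving period (6 March – 20 October), so Doreth Republic is on standard time, UTC+00:30.
06:30 UTC + 0h30m = 07:00 Doreth Republic.

07:00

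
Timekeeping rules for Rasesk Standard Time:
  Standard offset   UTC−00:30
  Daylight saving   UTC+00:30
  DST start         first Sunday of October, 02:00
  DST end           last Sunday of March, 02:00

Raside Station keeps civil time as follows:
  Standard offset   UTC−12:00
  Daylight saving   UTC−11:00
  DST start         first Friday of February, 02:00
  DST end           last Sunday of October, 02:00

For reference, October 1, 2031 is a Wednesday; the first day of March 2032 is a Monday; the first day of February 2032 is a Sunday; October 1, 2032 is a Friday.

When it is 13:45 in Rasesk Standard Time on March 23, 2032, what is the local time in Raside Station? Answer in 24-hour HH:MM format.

02:15

1 October 2031 is a Wednesday, so the first Sunday is October 5.
1 March 2032 is a Monday, so Sundays fall on 7, 14, 21, 28; the last is March 28.
March 23, 2032 lies within the daylight-saving period (5 October 2031 – 28 March 2032), so Rasesk Standard Time is on daylight time, UTC+00:30.
13:45 Rasesk Standard Time − 0h30m = 13:15 UTC.
1 February 2032 is a Sunday, so the first Friday is February 6.
1 October 2032 is a Friday, so Sundays fall on 3, 10, 17, 24, 31; the last is October 31.
At the standard offset (UTC−12:00), 13:15 UTC − 12h = 01:15 Raside Station standard time.
The standard-time date in Raside Station, March 23, 2032, lies within the daylight-saving period (6 February – 31 October), so Raside Station is on daylight time, UTC−11:00.
13:15 UTC − 11h = 02:15 Raside Station.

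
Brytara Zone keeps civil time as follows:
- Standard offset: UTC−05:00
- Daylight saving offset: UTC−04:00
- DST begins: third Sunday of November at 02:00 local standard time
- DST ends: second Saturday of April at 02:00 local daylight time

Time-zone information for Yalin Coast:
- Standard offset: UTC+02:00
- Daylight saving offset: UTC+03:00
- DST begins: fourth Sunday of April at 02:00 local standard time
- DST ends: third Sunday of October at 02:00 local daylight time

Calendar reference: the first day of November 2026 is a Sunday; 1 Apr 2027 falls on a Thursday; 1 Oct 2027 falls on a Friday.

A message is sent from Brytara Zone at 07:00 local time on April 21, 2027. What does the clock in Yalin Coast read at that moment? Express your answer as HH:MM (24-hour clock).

14:00

1 November 2026 is a Sunday, so the first Sunday is November 1 and the third is November 15.
1 April 2027 is a Thursday, so the first Saturday is April 3 and the second is April 10.
April 21, 2027 does not fall between 15 November 2026 and 10 April 2027, so daylight saving is not in effect and Brytara Zone is at UTC−05:00.
07:00 Brytara Zone + 5h = 12:00 UTC.
1 April 2027 is a Thursday, so the first Sunday is April 4 and the fourth is April 25.
1 October 2027 is a Friday, so the first Sunday is October 3 and the third is October 17.
At the standard offset (UTC+02:00), 12:00 UTC + 2h = 14:00 Yalin Coast standard time.
The standard-time date in Yalin Coast, April 21, 2027, does not fall between 25 April and 17 October, so daylight saving is not in effect and Yalin Coast is at UTC+02:00.
12:00 UTC + 2h = 14:00 Yalin Coast.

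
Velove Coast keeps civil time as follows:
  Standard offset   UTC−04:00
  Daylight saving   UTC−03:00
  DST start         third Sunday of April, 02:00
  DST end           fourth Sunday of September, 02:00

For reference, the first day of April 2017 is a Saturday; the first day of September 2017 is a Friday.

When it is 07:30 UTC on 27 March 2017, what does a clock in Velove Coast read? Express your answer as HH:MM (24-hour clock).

1 April 2017 is a Saturday, so the first Sunday is April 2 and the third is April 16.
1 September 2017 is a Friday, so the first Sunday is September 3 and the fourth is September 24.
At the standard offset (UTC−04:00), 07:30 UTC − 4h = 03:30 Velove Coast standard time.
Daylight saving runs 16 April – 24 September; the standard-time date in Velove Coast, 27 March 2017, is outside that window, so Velove Coast is on standard time at UTC−04:00.
07:30 UTC − 4h = 03:30 local.

03:30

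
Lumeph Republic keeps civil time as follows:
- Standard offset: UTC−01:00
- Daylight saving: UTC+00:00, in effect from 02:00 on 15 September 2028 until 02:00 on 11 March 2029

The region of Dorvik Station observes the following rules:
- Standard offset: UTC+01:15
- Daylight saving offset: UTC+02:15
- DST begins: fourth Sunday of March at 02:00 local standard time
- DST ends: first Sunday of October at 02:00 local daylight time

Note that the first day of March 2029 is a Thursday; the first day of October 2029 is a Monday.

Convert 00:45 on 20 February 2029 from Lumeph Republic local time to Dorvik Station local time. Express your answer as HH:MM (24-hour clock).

20 February 2029 falls between 15 September 2028 and 11 March 2029, so daylight saving is in effect and Lumeph Republic is at UTC+00:00.
00:45 Lumeph Republic − 0h = 00:45 UTC.
1 March 2029 is a Thursday, so the first Sunday is March 4 and the fourth is March 25.
1 October 2029 is a Monday, so the first Sunday is October 7.
At the standard offset (UTC+01:15), 00:45 UTC + 1h15m = 02:00 Dorvik Station standard time.
The standard-time date in Dorvik Station, 20 February 2029, does not fall between 25 March and 7 October, so daylight saving is not in effect and Dorvik Station is at UTC+01:15.
00:45 UTC + 1h15m = 02:00 Dorvik Station.

02:00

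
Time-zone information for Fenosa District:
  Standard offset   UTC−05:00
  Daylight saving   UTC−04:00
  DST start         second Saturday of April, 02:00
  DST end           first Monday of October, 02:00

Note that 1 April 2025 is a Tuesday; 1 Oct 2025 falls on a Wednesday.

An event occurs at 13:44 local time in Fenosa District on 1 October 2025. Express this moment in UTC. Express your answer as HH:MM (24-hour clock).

1 April 2025 is a Tuesday, so the first Saturday is April 5 and the second is April 12.
1 October 2025 is a Wednesday, so the first Monday is October 6.
Daylight saving runs 12 April – 6 October; 1 October 2025 is inside that window, so Fenosa District is at UTC−04:00.
13:44 local + 4h = 17:44 UTC.

17:44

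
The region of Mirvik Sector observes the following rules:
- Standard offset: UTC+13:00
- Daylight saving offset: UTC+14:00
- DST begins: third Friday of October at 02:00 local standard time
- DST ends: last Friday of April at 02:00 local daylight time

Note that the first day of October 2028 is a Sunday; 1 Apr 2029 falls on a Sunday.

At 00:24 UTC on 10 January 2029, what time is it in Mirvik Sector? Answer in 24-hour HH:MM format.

1 October 2028 is a Sunday, so the first Friday is October 6 and the third is October 20.
1 April 2029 is a Sunday, so Fridays fall on 6, 13, 20, 27; the last is April 27.
At the standard offset (UTC+13:00), 00:24 UTC + 13h = 13:24 Mirvik Sector standard time.
The standard-time date in Mirvik Sector, 10 January 2029, falls between 20 October 2028 and 27 April 2029, so daylight saving is in effect and Mirvik Sector is at UTC+14:00.
00:24 UTC + 14h = 14:24 local.

14:24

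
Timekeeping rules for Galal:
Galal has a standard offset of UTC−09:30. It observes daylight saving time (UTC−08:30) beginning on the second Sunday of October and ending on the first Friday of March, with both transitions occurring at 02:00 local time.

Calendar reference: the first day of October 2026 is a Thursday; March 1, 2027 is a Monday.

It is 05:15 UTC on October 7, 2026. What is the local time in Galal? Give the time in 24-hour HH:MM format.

19:45

1 October 2026 is a Thursday, so the first Sunday is October 4 and the second is October 11.
1 March 2027 is a Monday, so the first Friday is March 5.
At the standard offset (UTC−09:30), 05:15 UTC − 9h30m = 19:45 Galal standard time (rolling into the previous day, 6 October 2026).
The standard-time date in Galal, October 6, 2026, is outside the daylight-saving period (11 October 2026 – 5 March 2027), so Galal is on standard time, UTC−09:30.
05:15 UTC − 9h30m = 19:45 local (rolling into the previous day, 6 October 2026).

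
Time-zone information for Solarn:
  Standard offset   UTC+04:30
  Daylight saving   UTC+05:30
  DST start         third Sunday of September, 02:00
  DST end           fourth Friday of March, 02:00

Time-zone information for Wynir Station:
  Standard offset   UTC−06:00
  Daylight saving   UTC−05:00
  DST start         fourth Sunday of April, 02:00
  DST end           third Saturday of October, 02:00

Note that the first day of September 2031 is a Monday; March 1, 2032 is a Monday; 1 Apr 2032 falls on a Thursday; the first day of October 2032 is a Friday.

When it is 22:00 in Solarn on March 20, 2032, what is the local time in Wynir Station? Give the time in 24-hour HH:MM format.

10:30

1 September 2031 is a Monday, so the first Sunday is September 7 and the third is September 21.
1 March 2032 is a Monday, so the first Friday is March 5 and the fourth is March 26.
March 20, 2032 lies within the daylight-saving period (21 September 2031 – 26 March 2032), so Solarn is on daylight time, UTC+05:30.
22:00 Solarn − 5h30m = 16:30 UTC.
1 April 2032 is a Thursday, so the first Sunday is April 4 and the fourth is April 25.
1 October 2032 is a Friday, so the first Saturday is October 2 and the third is October 16.
At the standard offset (UTC−06:00), 16:30 UTC − 6h = 10:30 Wynir Station standard time.
The standard-time date in Wynir Station, March 20, 2032, does not fall between 25 April and 16 October, so daylight saving is not in effect and Wynir Station is at UTC−06:00.
16:30 UTC − 6h = 10:30 Wynir Station.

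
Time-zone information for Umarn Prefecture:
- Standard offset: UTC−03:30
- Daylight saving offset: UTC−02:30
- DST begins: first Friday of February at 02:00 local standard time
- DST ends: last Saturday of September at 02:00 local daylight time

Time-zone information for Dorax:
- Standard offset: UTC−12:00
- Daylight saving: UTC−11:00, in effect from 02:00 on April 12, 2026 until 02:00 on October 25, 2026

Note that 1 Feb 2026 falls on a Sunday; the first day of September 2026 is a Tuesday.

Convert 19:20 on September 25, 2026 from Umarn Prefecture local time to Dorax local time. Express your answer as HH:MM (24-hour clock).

1 February 2026 is a Sunday, so the first Friday is February 6.
1 September 2026 is a Tuesday, so Saturdays fall on 5, 12, 19, 26; the last is September 26.
September 25, 2026 falls between 6 February and 26 September, so daylight saving is in effect and Umarn Prefecture is at UTC−02:30.
19:20 Umarn Prefecture + 2h30m = 21:50 UTC.
At the standard offset (UTC−12:00), 21:50 UTC − 12h = 09:50 Dorax standard time.
Daylight saving runs 12 April – 25 October; the standard-time date in Dorax, September 25, 2026, is inside that window, so Dorax is at UTC−11:00.
21:50 UTC − 11h = 10:50 Dorax.

10:50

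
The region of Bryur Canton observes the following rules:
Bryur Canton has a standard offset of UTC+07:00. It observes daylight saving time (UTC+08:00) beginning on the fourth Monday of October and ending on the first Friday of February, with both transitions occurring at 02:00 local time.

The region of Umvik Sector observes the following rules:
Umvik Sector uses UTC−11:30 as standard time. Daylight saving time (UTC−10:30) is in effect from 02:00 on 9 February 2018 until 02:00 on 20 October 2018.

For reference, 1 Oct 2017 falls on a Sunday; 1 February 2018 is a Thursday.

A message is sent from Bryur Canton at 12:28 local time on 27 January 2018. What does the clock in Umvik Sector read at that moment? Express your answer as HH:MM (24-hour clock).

16:58

1 October 2017 is a Sunday, so the first Monday is October 2 and the fourth is October 23.
1 February 2018 is a Thursday, so the first Friday is February 2.
27 January 2018 falls between 23 October 2017 and 2 February 2018, so daylight saving is in effect and Bryur Canton is at UTC+08:00.
12:28 Bryur Canton − 8h = 04:28 UTC.
At the standard offset (UTC−11:30), 04:28 UTC − 11h30m = 16:58 Umvik Sector standard time (rolling into the previous day, 26 January 2018).
The standard-time date in Umvik Sector, 26 January 2018, is outside the daylight-saving period (9 February – 20 October), so Umvik Sector is on standard time, UTC−11:30.
04:28 UTC − 11h30m = 16:58 Umvik Sector (rolling into the previous day, 26 January 2018).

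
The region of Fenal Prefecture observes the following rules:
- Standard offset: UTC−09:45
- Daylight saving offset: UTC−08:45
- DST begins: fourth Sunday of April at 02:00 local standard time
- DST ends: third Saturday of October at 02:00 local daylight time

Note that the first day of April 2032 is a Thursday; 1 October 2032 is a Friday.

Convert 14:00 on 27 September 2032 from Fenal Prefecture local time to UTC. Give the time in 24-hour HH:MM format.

1 April 2032 is a Thursday, so the first Sunday is April 4 and the fourth is April 25.
1 October 2032 is a Friday, so the first Saturday is October 2 and the third is October 16.
27 September 2032 lies within the daylight-saving period (25 April – 16 October), so Fenal Prefecture is on daylight time, UTC−08:45.
14:00 local + 8h45m = 22:45 UTC.

22:45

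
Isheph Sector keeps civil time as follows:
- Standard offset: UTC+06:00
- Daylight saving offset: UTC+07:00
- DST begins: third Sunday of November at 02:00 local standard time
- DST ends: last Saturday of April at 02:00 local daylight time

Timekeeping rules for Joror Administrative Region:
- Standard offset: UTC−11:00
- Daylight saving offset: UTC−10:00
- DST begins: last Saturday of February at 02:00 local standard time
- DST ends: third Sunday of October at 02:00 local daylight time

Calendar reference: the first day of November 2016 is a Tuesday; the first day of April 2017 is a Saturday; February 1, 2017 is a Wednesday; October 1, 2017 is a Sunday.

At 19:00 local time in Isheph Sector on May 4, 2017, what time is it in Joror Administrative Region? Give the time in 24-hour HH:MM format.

1 November 2016 is a Tuesday, so the first Sunday is November 6 and the third is November 20.
1 April 2017 is a Saturday, so Saturdays fall on 1, 8, 15, 22, 29; the last is April 29.
May 4, 2017 is outside the daylight-saving period (20 November 2016 – 29 April 2017), so Isheph Sector is on standard time, UTC+06:00.
19:00 Isheph Sector − 6h = 13:00 UTC.
1 February 2017 is a Wednesday, so Saturdays fall on 4, 11, 18, 25; the last is February 25.
1 October 2017 is a Sunday, so the first Sunday is October 1 and the third is October 15.
At the standard offset (UTC−11:00), 13:00 UTC − 11h = 02:00 Joror Administrative Region standard time.
The standard-time date in Joror Administrative Region, May 4, 2017, lies within the daylight-saving period (25 February – 15 October), so Joror Administrative Region is on daylight time, UTC−10:00.
13:00 UTC − 10h = 03:00 Joror Administrative Region.

03:00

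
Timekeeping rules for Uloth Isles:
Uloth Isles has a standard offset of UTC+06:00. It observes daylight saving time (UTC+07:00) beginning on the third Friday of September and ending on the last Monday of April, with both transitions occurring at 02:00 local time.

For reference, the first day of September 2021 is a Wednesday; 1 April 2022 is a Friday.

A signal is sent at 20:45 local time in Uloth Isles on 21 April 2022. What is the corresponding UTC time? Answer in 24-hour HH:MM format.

13:45

1 September 2021 is a Wednesday, so the first Friday is September 3 and the third is September 17.
1 April 2022 is a Friday, so Mondays fall on 4, 11, 18, 25; the last is April 25.
21 April 2022 falls between 17 September 2021 and 25 April 2022, so daylight saving is in effect and Uloth Isles is at UTC+07:00.
20:45 local − 7h = 13:45 UTC.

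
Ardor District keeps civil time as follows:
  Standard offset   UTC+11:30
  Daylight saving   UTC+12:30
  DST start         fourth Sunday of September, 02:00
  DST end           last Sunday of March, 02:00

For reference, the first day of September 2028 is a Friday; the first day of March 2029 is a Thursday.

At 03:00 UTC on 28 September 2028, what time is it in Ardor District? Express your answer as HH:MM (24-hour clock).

1 September 2028 is a Friday, so the first Sunday is September 3 and the fourth is September 24.
1 March 2029 is a Thursday, so Sundays fall on 4, 11, 18, 25; the last is March 25.
At the standard offset (UTC+11:30), 03:00 UTC + 11h30m = 14:30 Ardor District standard time.
Daylight saving runs 24 September 2028 – 25 March 2029; the standard-time date in Ardor District, 28 September 2028, is inside that window, so Ardor District is at UTC+12:30.
03:00 UTC + 12h30m = 15:30 local.

15:30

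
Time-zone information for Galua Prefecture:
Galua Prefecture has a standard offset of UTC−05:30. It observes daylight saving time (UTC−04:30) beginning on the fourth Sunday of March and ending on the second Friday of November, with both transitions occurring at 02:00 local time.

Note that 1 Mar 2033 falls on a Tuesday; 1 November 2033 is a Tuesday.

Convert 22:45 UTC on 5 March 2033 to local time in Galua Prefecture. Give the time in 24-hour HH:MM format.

17:15

1 March 2033 is a Tuesday, so the first Sunday is March 6 and the fourth is March 27.
1 November 2033 is a Tuesday, so the first Friday is November 4 and the second is November 11.
At the standard offset (UTC−05:30), 22:45 UTC − 5h30m = 17:15 Galua Prefecture standard time.
The standard-time date in Galua Prefecture, 5 March 2033, does not fall between 27 March and 11 November, so daylight saving is not in effect and Galua Prefecture is at UTC−05:30.
22:45 UTC − 5h30m = 17:15 local.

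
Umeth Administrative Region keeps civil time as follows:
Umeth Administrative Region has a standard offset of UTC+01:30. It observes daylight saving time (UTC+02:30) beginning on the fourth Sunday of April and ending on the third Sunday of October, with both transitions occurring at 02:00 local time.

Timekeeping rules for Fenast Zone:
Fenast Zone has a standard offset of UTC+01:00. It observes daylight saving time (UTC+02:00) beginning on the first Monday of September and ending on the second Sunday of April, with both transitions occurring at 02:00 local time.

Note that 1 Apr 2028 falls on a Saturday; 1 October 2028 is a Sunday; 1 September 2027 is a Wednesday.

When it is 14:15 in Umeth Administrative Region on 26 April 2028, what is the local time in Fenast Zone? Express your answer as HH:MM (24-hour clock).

12:45

1 April 2028 is a Saturday, so the first Sunday is April 2 and the fourth is April 23.
1 October 2028 is a Sunday, so the first Sunday is October 1 and the third is October 15.
26 April 2028 falls between 23 April and 15 October, so daylight saving is in effect and Umeth Administrative Region is at UTC+02:30.
14:15 Umeth Administrative Region − 2h30m = 11:45 UTC.
1 September 2027 is a Wednesday, so the first Monday is September 6.
1 April 2028 is a Saturday, so the first Sunday is April 2 and the second is April 9.
At the standard offset (UTC+01:00), 11:45 UTC + 1h = 12:45 Fenast Zone standard time.
Daylight saving runs 6 September 2027 – 9 April 2028; the standard-time date in Fenast Zone, 26 April 2028, is outside that window, so Fenast Zone is on standard time at UTC+01:00.
11:45 UTC + 1h = 12:45 Fenast Zone.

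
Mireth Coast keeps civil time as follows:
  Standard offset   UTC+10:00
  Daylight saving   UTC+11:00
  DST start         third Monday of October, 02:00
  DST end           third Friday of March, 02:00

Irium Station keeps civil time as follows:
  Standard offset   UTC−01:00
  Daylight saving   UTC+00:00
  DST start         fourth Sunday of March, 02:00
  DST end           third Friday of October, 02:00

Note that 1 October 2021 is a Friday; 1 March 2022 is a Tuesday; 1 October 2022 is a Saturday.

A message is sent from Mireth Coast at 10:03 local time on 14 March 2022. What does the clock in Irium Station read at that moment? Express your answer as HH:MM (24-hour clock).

22:03

1 October 2021 is a Friday, so the first Monday is October 4 and the third is October 18.
1 March 2022 is a Tuesday, so the first Friday is March 4 and the third is March 18.
14 March 2022 lies within the daylight-saving period (18 October 2021 – 18 March 2022), so Mireth Coast is on daylight time, UTC+11:00.
10:03 Mireth Coast − 11h = 23:03 UTC (rolling into the previous day, 13 March 2022).
1 March 2022 is a Tuesday, so the first Sunday is March 6 and the fourth is March 27.
1 October 2022 is a Saturday, so the first Friday is October 7 and the third is October 21.
At the standard offset (UTC−01:00), 23:03 UTC − 1h = 22:03 Irium Station standard time.
The standard-time date in Irium Station, 13 March 2022, is outside the daylight-saving period (27 March – 21 October), so Irium Station is on standard time, UTC−01:00.
23:03 UTC − 1h = 22:03 Irium Station.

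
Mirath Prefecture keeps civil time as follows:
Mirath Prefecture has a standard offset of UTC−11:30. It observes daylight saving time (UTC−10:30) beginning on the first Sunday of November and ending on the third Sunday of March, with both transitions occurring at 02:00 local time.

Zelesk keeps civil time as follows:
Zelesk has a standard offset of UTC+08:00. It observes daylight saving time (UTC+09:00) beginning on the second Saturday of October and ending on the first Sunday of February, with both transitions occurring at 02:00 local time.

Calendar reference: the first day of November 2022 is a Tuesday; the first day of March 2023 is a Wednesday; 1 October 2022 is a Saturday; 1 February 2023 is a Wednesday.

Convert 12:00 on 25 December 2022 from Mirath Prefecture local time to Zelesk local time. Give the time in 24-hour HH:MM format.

07:30

1 November 2022 is a Tuesday, so the first Sunday is November 6.
1 March 2023 is a Wednesday, so the first Sunday is March 5 and the third is March 19.
25 December 2022 falls between 6 November 2022 and 19 March 2023, so daylight saving is in effect and Mirath Prefecture is at UTC−10:30.
12:00 Mirath Prefecture + 10h30m = 22:30 UTC.
1 October 2022 is a Saturday, so the first Saturday is October 1 and the second is October 8.
1 February 2023 is a Wednesday, so the first Sunday is February 5.
At the standard offset (UTC+08:00), 22:30 UTC + 8h = 06:30 Zelesk standard time (rolling into the next day, 26 December 2022).
The standard-time date in Zelesk, 26 December 2022, falls between 8 October 2022 and 5 February 2023, so daylight saving is in effect and Zelesk is at UTC+09:00.
22:30 UTC + 9h = 07:30 Zelesk (rolling into the next day, 26 December 2022).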